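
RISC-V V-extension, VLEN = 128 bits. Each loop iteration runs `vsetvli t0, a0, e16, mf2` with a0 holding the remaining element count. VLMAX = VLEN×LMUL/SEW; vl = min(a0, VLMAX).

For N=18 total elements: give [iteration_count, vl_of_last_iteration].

[iterations, last_vl] = [5, 2]

VLMAX = VLEN×LMUL/SEW = 128×1/2/16 = 4
N=18: ⌈18/4⌉ = 5 iters; last vl = 18 − 4×4 = 2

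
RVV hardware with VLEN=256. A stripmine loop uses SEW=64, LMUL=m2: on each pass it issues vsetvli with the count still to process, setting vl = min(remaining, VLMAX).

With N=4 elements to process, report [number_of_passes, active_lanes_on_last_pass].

[iterations, last_vl] = [1, 4]

VLMAX = (256 × 2) / 64 = 8 lanes
N=4: ⌈4/8⌉ = 1 iters; last vl = 4 − 0×8 = 4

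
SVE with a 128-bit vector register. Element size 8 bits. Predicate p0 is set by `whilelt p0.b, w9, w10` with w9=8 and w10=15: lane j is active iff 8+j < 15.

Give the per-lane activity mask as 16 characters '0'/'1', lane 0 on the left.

128-bit reg / 8-bit elem → 16 lanes
whilelt: lane j active iff 8+j < 15 → j < 7 → 7 active
bits (lane 0 leftmost): 1111111000000000

predicate = 1111111000000000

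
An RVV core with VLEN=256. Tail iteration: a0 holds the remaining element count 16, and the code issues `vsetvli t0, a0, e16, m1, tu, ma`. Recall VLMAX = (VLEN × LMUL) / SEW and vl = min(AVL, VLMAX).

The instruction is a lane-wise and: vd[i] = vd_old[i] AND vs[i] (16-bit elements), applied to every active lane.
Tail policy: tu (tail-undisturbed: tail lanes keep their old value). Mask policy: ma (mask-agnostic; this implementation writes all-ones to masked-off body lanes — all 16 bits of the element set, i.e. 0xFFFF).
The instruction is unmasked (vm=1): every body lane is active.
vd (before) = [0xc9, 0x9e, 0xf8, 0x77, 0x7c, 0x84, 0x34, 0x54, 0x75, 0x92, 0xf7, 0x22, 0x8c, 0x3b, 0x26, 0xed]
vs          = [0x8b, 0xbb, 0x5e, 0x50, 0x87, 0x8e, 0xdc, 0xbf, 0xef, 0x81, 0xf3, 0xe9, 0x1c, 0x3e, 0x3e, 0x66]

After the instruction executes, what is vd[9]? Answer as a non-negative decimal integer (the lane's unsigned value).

lanes per group: 256·1/16 = 16
AVL=16 ≤ VLMAX=16, so vl = 16
  i=0: and(0xc9,0x8b) → 137
  i=1: and(0x9e,0xbb) → 154
  i=2: and(0xf8,0x5e) → 88
  i=3: and(0x77,0x50) → 80
  i=4: and(0x7c,0x87) → 4
  i=5: and(0x84,0x8e) → 132
  i=6: and(0x34,0xdc) → 20
  i=7: and(0x54,0xbf) → 20
  i=8: and(0x75,0xef) → 101
  i=9: and(0x92,0x81) → 128
  i=10: and(0xf7,0xf3) → 243
  i=11: and(0x22,0xe9) → 32
  i=12: and(0x8c,0x1c) → 12
  i=13: and(0x3b,0x3e) → 58
  i=14: and(0x26,0x3e) → 38
  i=15: and(0xed,0x66) → 100

vd[9] = 128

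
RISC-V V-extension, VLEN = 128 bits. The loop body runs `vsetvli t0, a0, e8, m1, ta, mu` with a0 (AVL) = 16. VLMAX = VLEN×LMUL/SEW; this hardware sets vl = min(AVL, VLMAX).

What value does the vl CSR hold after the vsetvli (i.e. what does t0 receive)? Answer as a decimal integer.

vl = 16

VLMAX = VLEN×LMUL/SEW = 128×1/8 = 16
vl = min(AVL, VLMAX) = min(16, 16) = 16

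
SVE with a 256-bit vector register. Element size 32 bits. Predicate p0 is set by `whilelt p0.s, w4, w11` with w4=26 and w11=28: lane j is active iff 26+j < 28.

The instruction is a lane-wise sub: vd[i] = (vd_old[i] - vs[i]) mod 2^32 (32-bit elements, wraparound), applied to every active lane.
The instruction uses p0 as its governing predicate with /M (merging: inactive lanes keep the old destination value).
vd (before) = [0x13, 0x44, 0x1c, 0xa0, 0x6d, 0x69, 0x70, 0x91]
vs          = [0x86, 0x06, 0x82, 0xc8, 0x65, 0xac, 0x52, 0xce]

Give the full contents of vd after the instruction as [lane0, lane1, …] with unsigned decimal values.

vd = [4294967181, 62, 28, 160, 109, 105, 112, 145]

256-bit reg / 32-bit elem → 8 lanes
whilelt: lane j active iff 26+j < 28 → j < 2 → 2 active
lane  0: sub(0x13,0x86) ⇒ 0xffffff8d
lane  1: sub(0x44,0x06) ⇒ 0x3e
lane  2: tail/keep ⇒ 0x1c
lane  3: tail/keep ⇒ 0xa0
lane  4: tail/keep ⇒ 0x6d
lane  5: tail/keep ⇒ 0x69
lane  6: tail/keep ⇒ 0x70
lane  7: tail/keep ⇒ 0x91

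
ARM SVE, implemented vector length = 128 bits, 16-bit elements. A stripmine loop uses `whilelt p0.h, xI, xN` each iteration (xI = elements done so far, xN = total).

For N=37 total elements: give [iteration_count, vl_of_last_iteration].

register lanes = 128/16 = 8
37 elements at 8/iter → 5 passes, remainder 5 on the last

[iterations, last_vl] = [5, 5]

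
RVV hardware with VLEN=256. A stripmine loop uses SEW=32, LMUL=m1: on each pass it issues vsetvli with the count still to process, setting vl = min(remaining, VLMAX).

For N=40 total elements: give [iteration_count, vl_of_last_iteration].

VLMAX = (256 × 1) / 32 = 8 lanes
iterations = ceil(40/8) = 5; final-pass vl = 8

[iterations, last_vl] = [5, 8]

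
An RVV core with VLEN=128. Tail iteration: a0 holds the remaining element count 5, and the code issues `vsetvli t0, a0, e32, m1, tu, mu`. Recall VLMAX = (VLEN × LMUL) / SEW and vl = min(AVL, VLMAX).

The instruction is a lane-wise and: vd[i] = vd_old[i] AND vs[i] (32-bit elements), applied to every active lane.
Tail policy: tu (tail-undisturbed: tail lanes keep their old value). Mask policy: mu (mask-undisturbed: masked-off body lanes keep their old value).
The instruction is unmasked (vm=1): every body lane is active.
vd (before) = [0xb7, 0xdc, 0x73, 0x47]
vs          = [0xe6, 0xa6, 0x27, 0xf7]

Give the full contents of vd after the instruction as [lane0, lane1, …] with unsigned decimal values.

vd = [166, 132, 35, 71]

VLMAX = VLEN×LMUL/SEW = 128×1/32 = 4
vl ← min(5, 4) = 4
vd[0] and(0xb7,0xe6) -> 0xa6
vd[1] and(0xdc,0xa6) -> 0x84
vd[2] and(0x73,0x27) -> 0x23
vd[3] and(0x47,0xf7) -> 0x47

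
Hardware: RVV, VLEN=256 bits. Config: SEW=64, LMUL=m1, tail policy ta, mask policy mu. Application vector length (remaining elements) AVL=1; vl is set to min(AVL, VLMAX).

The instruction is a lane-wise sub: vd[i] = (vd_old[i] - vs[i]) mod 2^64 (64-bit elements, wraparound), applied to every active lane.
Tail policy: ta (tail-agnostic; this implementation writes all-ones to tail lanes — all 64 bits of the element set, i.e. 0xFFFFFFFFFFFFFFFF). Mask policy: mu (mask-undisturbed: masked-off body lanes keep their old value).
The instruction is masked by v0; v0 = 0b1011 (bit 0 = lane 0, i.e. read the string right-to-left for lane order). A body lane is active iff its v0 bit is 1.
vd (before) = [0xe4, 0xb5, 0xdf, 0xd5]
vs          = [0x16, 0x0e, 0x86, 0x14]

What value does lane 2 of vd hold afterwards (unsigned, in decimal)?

VLMAX = VLEN×LMUL/SEW = 256×1/64 = 4
AVL=1 ≤ VLMAX=4, so vl = 1
lane  0: sub(0xe4,0x16) ⇒ 0xce
lane  1: tail/ones ⇒ 0xffffffffffffffff
lane  2: tail/ones ⇒ 0xffffffffffffffff
lane  3: tail/ones ⇒ 0xffffffffffffffff

vd[2] = 18446744073709551615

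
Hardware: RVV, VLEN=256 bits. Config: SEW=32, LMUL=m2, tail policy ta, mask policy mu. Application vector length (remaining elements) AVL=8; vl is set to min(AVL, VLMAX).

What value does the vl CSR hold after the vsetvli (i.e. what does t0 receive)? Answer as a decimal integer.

lanes per group: 256·2/32 = 16
vl ← min(8, 16) = 8

vl = 8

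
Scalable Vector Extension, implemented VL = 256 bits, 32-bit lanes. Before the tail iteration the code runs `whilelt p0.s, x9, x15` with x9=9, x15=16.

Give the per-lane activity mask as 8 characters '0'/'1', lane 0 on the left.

lane count: 256 div 32 = 8
whilelt: lane j active iff 9+j < 16 → j < 7 → 7 active
bits (lane 0 leftmost): 11111110

predicate = 11111110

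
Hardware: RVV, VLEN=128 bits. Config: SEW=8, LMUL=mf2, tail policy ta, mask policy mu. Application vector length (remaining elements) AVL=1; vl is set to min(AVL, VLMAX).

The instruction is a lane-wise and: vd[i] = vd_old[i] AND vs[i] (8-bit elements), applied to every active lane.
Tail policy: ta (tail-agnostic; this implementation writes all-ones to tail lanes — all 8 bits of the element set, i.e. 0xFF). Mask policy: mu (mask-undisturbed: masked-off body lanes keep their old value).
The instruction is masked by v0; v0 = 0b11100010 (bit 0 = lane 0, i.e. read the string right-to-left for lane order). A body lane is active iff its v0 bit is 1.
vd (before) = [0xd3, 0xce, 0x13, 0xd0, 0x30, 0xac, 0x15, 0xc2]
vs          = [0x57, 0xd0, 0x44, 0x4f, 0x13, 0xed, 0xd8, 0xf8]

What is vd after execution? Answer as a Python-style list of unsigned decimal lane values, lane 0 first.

vd = [211, 255, 255, 255, 255, 255, 255, 255]

lanes per group: 128·1/2/8 = 8
AVL=1 ≤ VLMAX=8, so vl = 1
vd[0] mask-off/keep -> 0xd3
vd[1] tail/ones -> 0xff
vd[2] tail/ones -> 0xff
vd[3] tail/ones -> 0xff
vd[4] tail/ones -> 0xff
vd[5] tail/ones -> 0xff
vd[6] tail/ones -> 0xff
vd[7] tail/ones -> 0xff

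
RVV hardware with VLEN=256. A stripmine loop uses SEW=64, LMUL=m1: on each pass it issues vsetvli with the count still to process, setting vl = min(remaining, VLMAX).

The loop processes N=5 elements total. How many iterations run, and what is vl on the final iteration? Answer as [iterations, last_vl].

VLMAX = VLEN×LMUL/SEW = 256×1/64 = 4
iterations = ceil(5/4) = 2; final-pass vl = 1

[iterations, last_vl] = [2, 1]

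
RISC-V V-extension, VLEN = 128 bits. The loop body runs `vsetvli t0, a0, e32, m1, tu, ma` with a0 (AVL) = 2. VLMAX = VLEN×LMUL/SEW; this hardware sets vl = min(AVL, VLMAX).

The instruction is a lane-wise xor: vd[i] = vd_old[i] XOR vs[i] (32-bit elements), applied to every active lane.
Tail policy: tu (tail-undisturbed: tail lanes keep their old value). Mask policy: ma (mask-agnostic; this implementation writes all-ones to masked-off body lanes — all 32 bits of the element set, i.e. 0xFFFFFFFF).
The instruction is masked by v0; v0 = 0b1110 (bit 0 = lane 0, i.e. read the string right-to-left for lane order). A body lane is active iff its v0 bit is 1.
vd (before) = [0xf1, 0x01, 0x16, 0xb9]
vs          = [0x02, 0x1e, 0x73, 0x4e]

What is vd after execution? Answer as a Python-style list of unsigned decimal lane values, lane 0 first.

lanes per group: 128·1/32 = 4
AVL=2 ≤ VLMAX=4, so vl = 2
lane  0: mask-off/ones ⇒ 0xffffffff
lane  1: xor(0x01,0x1e) ⇒ 0x1f
lane  2: tail/keep ⇒ 0x16
lane  3: tail/keep ⇒ 0xb9

vd = [4294967295, 31, 22, 185]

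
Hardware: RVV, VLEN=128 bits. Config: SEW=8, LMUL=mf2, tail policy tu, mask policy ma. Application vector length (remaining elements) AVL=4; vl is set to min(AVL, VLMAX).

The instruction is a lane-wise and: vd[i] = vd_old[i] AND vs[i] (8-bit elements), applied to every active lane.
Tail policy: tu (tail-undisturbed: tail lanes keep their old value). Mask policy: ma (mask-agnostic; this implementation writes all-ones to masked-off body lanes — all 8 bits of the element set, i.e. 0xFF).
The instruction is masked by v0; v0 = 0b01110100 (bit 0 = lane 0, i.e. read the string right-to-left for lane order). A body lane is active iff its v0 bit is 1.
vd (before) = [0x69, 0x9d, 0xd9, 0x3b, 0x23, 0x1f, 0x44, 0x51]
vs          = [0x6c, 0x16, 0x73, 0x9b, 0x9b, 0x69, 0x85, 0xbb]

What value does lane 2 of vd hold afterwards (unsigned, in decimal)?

vd[2] = 81

lanes per group: 128·1/2/8 = 8
vl = min(AVL, VLMAX) = min(4, 8) = 4
vd[0] mask-off/ones -> 0xff
vd[1] mask-off/ones -> 0xff
vd[2] and(0xd9,0x73) -> 0x51
vd[3] mask-off/ones -> 0xff
vd[4] tail/keep -> 0x23
vd[5] tail/keep -> 0x1f
vd[6] tail/keep -> 0x44
vd[7] tail/keep -> 0x51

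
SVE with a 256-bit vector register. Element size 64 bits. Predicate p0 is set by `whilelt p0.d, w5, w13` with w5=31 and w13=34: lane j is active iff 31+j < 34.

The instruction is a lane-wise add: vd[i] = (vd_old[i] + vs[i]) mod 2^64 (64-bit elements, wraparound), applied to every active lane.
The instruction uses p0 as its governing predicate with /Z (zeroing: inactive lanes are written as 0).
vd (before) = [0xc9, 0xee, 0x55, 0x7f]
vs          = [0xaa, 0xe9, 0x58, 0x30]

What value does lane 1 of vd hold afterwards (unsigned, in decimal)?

256-bit reg / 64-bit elem → 4 lanes
whilelt: lane j active iff 31+j < 34 → j < 3 → 3 active
  i=0: add(0xc9,0xaa) → 371
  i=1: add(0xee,0xe9) → 471
  i=2: add(0x55,0x58) → 173
  i=3: tail/zero → 0

vd[1] = 471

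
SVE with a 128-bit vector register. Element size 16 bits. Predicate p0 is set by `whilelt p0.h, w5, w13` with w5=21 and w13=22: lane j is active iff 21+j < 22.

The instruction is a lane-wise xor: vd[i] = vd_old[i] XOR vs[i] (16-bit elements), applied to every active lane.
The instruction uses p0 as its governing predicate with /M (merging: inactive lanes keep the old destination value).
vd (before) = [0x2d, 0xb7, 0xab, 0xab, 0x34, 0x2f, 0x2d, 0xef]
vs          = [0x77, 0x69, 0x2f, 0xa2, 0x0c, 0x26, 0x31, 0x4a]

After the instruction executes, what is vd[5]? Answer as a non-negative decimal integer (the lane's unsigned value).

register lanes = 128/16 = 8
active while 21+j < 22, i.e. j ∈ [0,1) capped at 8 ⇒ 1
lane  0: xor(0x2d,0x77) ⇒ 0x5a
lane  1: tail/keep ⇒ 0xb7
lane  2: tail/keep ⇒ 0xab
lane  3: tail/keep ⇒ 0xab
lane  4: tail/keep ⇒ 0x34
lane  5: tail/keep ⇒ 0x2f
lane  6: tail/keep ⇒ 0x2d
lane  7: tail/keep ⇒ 0xef

vd[5] = 47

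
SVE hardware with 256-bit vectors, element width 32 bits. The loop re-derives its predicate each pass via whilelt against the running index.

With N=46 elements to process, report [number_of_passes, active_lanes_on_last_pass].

[iterations, last_vl] = [6, 6]

register lanes = 256/32 = 8
iterations = ceil(46/8) = 6; final-pass vl = 6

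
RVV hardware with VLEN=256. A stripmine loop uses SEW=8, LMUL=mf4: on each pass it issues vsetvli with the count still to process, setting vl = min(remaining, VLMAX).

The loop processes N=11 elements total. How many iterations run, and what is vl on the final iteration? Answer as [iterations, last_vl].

VLMAX = (256 × 1/4) / 8 = 8 lanes
N=11: ⌈11/8⌉ = 2 iters; last vl = 11 − 1×8 = 3

[iterations, last_vl] = [2, 3]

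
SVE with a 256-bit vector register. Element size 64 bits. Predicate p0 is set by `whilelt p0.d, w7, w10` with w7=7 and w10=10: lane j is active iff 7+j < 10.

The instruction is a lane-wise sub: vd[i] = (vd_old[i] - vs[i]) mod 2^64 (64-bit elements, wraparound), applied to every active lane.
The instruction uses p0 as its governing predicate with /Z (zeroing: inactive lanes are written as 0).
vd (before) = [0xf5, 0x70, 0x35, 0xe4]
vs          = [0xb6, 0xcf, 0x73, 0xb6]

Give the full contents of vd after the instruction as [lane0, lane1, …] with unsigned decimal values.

vd = [63, 18446744073709551521, 18446744073709551554, 0]

register lanes = 256/64 = 4
whilelt: lane j active iff 7+j < 10 → j < 3 → 3 active
[0] sub(0xf5,0xb6) = 0x3f
[1] sub(0x70,0xcf) = 0xffffffffffffffa1
[2] sub(0x35,0x73) = 0xffffffffffffffc2
[3] tail/zero = 0x00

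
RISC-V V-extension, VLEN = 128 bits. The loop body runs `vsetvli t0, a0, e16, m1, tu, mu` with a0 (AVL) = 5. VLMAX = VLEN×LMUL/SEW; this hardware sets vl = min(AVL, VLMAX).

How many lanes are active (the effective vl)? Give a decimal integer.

VLMAX = (128 × 1) / 16 = 8 lanes
vl ← min(5, 8) = 5

vl = 5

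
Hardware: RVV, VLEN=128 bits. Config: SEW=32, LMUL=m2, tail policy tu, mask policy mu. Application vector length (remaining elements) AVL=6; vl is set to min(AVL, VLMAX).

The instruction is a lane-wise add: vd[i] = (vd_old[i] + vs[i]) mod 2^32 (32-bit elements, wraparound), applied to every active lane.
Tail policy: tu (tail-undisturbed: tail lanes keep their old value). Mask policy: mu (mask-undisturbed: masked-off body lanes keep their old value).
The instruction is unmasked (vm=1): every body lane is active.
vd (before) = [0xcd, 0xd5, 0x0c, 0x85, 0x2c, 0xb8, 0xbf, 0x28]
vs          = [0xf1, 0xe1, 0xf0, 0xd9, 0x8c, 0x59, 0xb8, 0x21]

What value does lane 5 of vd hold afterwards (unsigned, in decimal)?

lanes per group: 128·2/32 = 8
vl ← min(6, 8) = 6
vd[0] add(0xcd,0xf1) -> 0x1be
vd[1] add(0xd5,0xe1) -> 0x1b6
vd[2] add(0x0c,0xf0) -> 0xfc
vd[3] add(0x85,0xd9) -> 0x15e
vd[4] add(0x2c,0x8c) -> 0xb8
vd[5] add(0xb8,0x59) -> 0x111
vd[6] tail/keep -> 0xbf
vd[7] tail/keep -> 0x28

vd[5] = 273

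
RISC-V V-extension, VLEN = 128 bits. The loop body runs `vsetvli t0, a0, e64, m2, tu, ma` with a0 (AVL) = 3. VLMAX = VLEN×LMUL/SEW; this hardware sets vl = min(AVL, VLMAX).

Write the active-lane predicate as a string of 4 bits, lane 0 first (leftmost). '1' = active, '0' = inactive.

VLMAX = (128 × 2) / 64 = 4 lanes
vl ← min(3, 4) = 3
bits (lane 0 leftmost): 1110

predicate = 1110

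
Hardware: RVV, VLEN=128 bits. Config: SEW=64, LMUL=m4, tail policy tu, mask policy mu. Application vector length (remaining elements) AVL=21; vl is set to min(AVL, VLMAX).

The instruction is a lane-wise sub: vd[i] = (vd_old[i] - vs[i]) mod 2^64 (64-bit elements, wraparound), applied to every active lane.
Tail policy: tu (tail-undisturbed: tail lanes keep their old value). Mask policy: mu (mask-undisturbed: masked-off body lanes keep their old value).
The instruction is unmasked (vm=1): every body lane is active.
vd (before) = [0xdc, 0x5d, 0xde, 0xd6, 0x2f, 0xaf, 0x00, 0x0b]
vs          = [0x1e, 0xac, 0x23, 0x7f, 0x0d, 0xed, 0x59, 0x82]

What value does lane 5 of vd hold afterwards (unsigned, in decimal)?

vd[5] = 18446744073709551554

VLMAX = VLEN×LMUL/SEW = 128×4/64 = 8
vl = min(AVL, VLMAX) = min(21, 8) = 8
[0] sub(0xdc,0x1e) = 0xbe
[1] sub(0x5d,0xac) = 0xffffffffffffffb1
[2] sub(0xde,0x23) = 0xbb
[3] sub(0xd6,0x7f) = 0x57
[4] sub(0x2f,0x0d) = 0x22
[5] sub(0xaf,0xed) = 0xffffffffffffffc2
[6] sub(0x00,0x59) = 0xffffffffffffffa7
[7] sub(0x0b,0x82) = 0xffffffffffffff89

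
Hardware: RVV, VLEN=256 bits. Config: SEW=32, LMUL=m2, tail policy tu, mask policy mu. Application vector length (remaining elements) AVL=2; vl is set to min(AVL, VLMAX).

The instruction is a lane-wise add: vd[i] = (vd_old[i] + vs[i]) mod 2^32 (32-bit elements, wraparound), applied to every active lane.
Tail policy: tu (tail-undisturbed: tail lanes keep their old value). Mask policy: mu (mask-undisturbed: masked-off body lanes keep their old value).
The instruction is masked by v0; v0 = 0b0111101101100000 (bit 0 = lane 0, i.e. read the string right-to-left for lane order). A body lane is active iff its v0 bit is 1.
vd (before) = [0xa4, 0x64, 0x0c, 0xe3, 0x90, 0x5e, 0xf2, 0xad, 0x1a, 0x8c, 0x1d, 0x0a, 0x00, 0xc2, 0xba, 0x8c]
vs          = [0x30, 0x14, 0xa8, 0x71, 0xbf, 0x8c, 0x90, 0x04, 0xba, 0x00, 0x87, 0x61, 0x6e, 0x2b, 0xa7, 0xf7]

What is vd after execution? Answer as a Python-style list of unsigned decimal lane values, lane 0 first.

vd = [164, 100, 12, 227, 144, 94, 242, 173, 26, 140, 29, 10, 0, 194, 186, 140]

VLMAX = (256 × 2) / 32 = 16 lanes
vl = min(AVL, VLMAX) = min(2, 16) = 2
[0] mask-off/keep = 0xa4
[1] mask-off/keep = 0x64
[2] tail/keep = 0x0c
[3] tail/keep = 0xe3
[4] tail/keep = 0x90
[5] tail/keep = 0x5e
[6] tail/keep = 0xf2
[7] tail/keep = 0xad
[8] tail/keep = 0x1a
[9] tail/keep = 0x8c
[10] tail/keep = 0x1d
[11] tail/keep = 0x0a
[12] tail/keep = 0x00
[13] tail/keep = 0xc2
[14] tail/keep = 0xba
[15] tail/keep = 0x8c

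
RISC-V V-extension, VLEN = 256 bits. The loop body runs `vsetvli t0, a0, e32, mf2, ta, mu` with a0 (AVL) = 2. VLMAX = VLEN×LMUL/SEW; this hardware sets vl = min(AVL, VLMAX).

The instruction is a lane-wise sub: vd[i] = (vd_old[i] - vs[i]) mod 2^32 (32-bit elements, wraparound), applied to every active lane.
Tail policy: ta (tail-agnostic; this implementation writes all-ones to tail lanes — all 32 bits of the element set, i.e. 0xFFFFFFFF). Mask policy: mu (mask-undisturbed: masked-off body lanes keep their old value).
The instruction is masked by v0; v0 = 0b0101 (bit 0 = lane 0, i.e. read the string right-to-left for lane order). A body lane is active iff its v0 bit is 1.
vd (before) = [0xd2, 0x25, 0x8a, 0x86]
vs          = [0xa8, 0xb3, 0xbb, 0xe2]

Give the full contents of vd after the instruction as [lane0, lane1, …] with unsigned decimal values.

vd = [42, 37, 4294967295, 4294967295]

VLMAX = (256 × 1/2) / 32 = 4 lanes
AVL=2 ≤ VLMAX=4, so vl = 2
lane  0: sub(0xd2,0xa8) ⇒ 0x2a
lane  1: mask-off/keep ⇒ 0x25
lane  2: tail/ones ⇒ 0xffffffff
lane  3: tail/ones ⇒ 0xffffffff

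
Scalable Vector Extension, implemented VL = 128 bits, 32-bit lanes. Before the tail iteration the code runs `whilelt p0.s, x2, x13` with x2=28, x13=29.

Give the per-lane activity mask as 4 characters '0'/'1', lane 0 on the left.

predicate = 1000

128-bit reg / 32-bit elem → 4 lanes
active while 28+j < 29, i.e. j ∈ [0,1) capped at 4 ⇒ 1
bits (lane 0 leftmost): 1000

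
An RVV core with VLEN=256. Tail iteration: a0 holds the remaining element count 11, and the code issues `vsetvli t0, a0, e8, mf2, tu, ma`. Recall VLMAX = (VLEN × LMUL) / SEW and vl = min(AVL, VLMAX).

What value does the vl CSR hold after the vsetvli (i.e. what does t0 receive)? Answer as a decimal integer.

vl = 11

lanes per group: 256·1/2/8 = 16
vl ← min(11, 16) = 11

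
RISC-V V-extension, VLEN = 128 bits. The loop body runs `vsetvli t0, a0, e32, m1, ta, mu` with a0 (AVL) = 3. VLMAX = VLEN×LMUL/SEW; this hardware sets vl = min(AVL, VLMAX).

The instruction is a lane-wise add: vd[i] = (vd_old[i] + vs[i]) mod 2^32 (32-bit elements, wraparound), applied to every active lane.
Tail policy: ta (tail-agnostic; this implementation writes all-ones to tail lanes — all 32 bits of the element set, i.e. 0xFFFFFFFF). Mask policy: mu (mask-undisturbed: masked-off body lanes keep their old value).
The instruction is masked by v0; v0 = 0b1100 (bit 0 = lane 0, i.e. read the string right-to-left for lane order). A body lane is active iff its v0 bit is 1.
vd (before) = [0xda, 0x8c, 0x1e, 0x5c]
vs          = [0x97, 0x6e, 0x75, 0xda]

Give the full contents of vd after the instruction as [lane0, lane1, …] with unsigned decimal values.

VLMAX = VLEN×LMUL/SEW = 128×1/32 = 4
AVL=3 ≤ VLMAX=4, so vl = 3
lane  0: mask-off/keep ⇒ 0xda
lane  1: mask-off/keep ⇒ 0x8c
lane  2: add(0x1e,0x75) ⇒ 0x93
lane  3: tail/ones ⇒ 0xffffffff

vd = [218, 140, 147, 4294967295]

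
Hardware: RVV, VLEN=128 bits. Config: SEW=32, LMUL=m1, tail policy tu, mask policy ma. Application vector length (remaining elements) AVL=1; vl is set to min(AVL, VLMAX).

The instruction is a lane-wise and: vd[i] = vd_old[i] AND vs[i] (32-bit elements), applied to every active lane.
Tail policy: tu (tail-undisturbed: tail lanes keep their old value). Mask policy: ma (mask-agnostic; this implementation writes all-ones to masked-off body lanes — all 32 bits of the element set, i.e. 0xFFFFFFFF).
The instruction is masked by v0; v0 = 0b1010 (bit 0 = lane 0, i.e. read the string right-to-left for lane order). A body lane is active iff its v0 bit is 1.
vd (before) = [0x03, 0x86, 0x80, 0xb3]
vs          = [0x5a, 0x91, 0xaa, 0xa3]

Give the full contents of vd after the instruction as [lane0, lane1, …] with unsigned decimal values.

vd = [4294967295, 134, 128, 179]

VLMAX = VLEN×LMUL/SEW = 128×1/32 = 4
vl = min(AVL, VLMAX) = min(1, 4) = 1
lane  0: mask-off/ones ⇒ 0xffffffff
lane  1: tail/keep ⇒ 0x86
lane  2: tail/keep ⇒ 0x80
lane  3: tail/keep ⇒ 0xb3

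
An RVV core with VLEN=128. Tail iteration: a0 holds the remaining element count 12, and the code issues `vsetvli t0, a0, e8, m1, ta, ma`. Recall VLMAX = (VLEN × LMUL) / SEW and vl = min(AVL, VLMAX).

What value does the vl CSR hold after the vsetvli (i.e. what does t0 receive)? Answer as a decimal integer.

VLMAX = (128 × 1) / 8 = 16 lanes
AVL=12 ≤ VLMAX=16, so vl = 12

vl = 12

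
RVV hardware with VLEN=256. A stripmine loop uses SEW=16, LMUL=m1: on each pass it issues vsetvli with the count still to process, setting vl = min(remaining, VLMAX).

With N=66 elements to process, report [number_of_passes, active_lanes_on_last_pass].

VLMAX = VLEN×LMUL/SEW = 256×1/16 = 16
N=66: ⌈66/16⌉ = 5 iters; last vl = 66 − 4×16 = 2

[iterations, last_vl] = [5, 2]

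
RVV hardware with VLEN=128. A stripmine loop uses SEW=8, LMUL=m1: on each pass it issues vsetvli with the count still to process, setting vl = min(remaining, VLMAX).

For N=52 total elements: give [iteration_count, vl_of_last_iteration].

[iterations, last_vl] = [4, 4]

VLMAX = VLEN×LMUL/SEW = 128×1/8 = 16
iterations = ceil(52/16) = 4; final-pass vl = 4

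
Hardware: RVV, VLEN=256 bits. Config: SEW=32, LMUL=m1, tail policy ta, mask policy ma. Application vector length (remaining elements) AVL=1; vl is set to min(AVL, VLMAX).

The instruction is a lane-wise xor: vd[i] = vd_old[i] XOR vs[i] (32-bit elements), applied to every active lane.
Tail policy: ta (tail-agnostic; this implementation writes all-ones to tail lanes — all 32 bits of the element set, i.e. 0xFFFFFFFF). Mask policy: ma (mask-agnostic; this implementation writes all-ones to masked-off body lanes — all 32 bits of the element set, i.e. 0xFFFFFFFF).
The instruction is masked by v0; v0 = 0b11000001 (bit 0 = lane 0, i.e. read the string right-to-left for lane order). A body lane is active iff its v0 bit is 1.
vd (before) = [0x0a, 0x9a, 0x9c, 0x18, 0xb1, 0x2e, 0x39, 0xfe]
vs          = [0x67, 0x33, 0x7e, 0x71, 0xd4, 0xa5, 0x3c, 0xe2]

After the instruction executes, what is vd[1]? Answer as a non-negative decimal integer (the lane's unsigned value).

vd[1] = 4294967295

VLMAX = (256 × 1) / 32 = 8 lanes
AVL=1 ≤ VLMAX=8, so vl = 1
lane  0: xor(0x0a,0x67) ⇒ 0x6d
lane  1: tail/ones ⇒ 0xffffffff
lane  2: tail/ones ⇒ 0xffffffff
lane  3: tail/ones ⇒ 0xffffffff
lane  4: tail/ones ⇒ 0xffffffff
lane  5: tail/ones ⇒ 0xffffffff
lane  6: tail/ones ⇒ 0xffffffff
lane  7: tail/ones ⇒ 0xffffffff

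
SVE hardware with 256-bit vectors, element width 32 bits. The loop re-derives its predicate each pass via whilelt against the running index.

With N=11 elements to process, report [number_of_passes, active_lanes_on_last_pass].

register lanes = 256/32 = 8
11 elements at 8/iter → 2 passes, remainder 3 on the last

[iterations, last_vl] = [2, 3]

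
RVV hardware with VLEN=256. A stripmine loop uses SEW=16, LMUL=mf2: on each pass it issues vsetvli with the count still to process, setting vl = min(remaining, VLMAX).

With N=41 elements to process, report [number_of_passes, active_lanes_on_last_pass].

VLMAX = (256 × 1/2) / 16 = 8 lanes
N=41: ⌈41/8⌉ = 6 iters; last vl = 41 − 5×8 = 1

[iterations, last_vl] = [6, 1]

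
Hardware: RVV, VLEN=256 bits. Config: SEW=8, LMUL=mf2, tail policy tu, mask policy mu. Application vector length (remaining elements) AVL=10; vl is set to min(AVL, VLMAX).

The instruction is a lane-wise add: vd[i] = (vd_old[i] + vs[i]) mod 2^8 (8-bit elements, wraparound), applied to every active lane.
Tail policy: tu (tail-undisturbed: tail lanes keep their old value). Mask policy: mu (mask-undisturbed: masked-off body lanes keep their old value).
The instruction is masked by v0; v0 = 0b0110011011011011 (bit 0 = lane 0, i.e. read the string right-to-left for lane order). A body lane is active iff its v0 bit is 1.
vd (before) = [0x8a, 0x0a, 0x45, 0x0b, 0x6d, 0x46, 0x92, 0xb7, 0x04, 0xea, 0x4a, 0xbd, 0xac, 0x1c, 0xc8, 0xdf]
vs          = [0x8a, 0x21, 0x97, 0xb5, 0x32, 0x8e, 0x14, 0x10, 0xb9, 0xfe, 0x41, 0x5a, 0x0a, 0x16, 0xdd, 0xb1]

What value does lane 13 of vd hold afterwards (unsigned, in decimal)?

vd[13] = 28

VLMAX = VLEN×LMUL/SEW = 256×1/2/8 = 16
vl = min(AVL, VLMAX) = min(10, 16) = 10
  i=0: add(0x8a,0x8a) → 20
  i=1: add(0x0a,0x21) → 43
  i=2: mask-off/keep → 69
  i=3: add(0x0b,0xb5) → 192
  i=4: add(0x6d,0x32) → 159
  i=5: mask-off/keep → 70
  i=6: add(0x92,0x14) → 166
  i=7: add(0xb7,0x10) → 199
  i=8: mask-off/keep → 4
  i=9: add(0xea,0xfe) → 232
  i=10: tail/keep → 74
  i=11: tail/keep → 189
  i=12: tail/keep → 172
  i=13: tail/keep → 28
  i=14: tail/keep → 200
  i=15: tail/keep → 223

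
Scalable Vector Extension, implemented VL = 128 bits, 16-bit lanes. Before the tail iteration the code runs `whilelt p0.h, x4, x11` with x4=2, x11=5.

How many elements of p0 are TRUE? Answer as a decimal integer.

vl = 3

128-bit reg / 16-bit elem → 8 lanes
p0[j] = (2+j < 5); true for j=0..2 → 3 lanes set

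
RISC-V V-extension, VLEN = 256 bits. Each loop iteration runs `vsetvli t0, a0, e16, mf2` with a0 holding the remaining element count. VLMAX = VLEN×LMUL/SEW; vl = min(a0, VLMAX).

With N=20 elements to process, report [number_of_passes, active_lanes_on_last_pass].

[iterations, last_vl] = [3, 4]

VLMAX = VLEN×LMUL/SEW = 256×1/2/16 = 8
N=20: ⌈20/8⌉ = 3 iters; last vl = 20 − 2×8 = 4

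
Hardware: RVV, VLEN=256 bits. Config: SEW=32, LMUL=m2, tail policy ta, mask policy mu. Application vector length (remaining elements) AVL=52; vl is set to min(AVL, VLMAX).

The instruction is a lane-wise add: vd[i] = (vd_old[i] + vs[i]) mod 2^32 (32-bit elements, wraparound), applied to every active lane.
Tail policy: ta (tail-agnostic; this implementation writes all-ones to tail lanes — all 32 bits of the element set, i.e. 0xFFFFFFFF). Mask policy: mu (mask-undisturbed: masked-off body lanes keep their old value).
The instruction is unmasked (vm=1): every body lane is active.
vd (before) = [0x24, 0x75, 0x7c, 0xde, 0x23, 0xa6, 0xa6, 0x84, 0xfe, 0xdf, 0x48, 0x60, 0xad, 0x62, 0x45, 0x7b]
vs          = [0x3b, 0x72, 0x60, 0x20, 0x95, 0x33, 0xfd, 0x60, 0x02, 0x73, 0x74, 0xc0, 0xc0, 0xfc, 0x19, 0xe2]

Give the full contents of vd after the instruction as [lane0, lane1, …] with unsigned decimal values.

vd = [95, 231, 220, 254, 184, 217, 419, 228, 256, 338, 188, 288, 365, 350, 94, 349]

lanes per group: 256·2/32 = 16
vl ← min(52, 16) = 16
  i=0: add(0x24,0x3b) → 95
  i=1: add(0x75,0x72) → 231
  i=2: add(0x7c,0x60) → 220
  i=3: add(0xde,0x20) → 254
  i=4: add(0x23,0x95) → 184
  i=5: add(0xa6,0x33) → 217
  i=6: add(0xa6,0xfd) → 419
  i=7: add(0x84,0x60) → 228
  i=8: add(0xfe,0x02) → 256
  i=9: add(0xdf,0x73) → 338
  i=10: add(0x48,0x74) → 188
  i=11: add(0x60,0xc0) → 288
  i=12: add(0xad,0xc0) → 365
  i=13: add(0x62,0xfc) → 350
  i=14: add(0x45,0x19) → 94
  i=15: add(0x7b,0xe2) → 349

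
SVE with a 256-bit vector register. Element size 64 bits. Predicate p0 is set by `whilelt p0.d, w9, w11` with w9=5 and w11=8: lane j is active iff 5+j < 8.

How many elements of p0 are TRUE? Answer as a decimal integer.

register lanes = 256/64 = 4
whilelt: lane j active iff 5+j < 8 → j < 3 → 3 active

vl = 3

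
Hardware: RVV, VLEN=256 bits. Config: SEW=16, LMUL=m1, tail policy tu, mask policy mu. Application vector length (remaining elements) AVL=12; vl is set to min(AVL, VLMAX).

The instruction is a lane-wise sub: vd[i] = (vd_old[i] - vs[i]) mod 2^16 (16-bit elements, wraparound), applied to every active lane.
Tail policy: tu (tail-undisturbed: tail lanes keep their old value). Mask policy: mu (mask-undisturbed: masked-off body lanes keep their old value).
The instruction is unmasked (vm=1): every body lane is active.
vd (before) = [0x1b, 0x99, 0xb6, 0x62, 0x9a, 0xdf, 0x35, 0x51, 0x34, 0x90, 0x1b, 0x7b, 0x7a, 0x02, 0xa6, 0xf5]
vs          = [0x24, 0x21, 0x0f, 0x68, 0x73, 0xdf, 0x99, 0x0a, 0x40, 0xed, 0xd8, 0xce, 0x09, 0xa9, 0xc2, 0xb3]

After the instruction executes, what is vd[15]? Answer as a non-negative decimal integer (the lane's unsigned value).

VLMAX = VLEN×LMUL/SEW = 256×1/16 = 16
vl = min(AVL, VLMAX) = min(12, 16) = 12
[0] sub(0x1b,0x24) = 0xfff7
[1] sub(0x99,0x21) = 0x78
[2] sub(0xb6,0x0f) = 0xa7
[3] sub(0x62,0x68) = 0xfffa
[4] sub(0x9a,0x73) = 0x27
[5] sub(0xdf,0xdf) = 0x00
[6] sub(0x35,0x99) = 0xff9c
[7] sub(0x51,0x0a) = 0x47
[8] sub(0x34,0x40) = 0xfff4
[9] sub(0x90,0xed) = 0xffa3
[10] sub(0x1b,0xd8) = 0xff43
[11] sub(0x7b,0xce) = 0xffad
[12] tail/keep = 0x7a
[13] tail/keep = 0x02
[14] tail/keep = 0xa6
[15] tail/keep = 0xf5

vd[15] = 245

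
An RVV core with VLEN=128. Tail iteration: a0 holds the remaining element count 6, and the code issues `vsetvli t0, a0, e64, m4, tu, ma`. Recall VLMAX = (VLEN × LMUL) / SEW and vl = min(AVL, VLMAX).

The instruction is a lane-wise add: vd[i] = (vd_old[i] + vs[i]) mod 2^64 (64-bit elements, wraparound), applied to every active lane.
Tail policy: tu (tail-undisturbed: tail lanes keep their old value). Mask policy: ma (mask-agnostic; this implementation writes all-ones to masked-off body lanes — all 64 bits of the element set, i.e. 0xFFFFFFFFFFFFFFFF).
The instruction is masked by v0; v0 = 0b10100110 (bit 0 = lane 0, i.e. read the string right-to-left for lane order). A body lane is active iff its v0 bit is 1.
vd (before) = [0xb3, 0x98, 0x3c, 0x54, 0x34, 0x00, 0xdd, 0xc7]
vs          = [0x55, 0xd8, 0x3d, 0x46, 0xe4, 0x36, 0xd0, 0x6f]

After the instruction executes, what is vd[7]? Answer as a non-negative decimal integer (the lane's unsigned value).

VLMAX = (128 × 4) / 64 = 8 lanes
AVL=6 ≤ VLMAX=8, so vl = 6
vd[0] mask-off/ones -> 0xffffffffffffffff
vd[1] add(0x98,0xd8) -> 0x170
vd[2] add(0x3c,0x3d) -> 0x79
vd[3] mask-off/ones -> 0xffffffffffffffff
vd[4] mask-off/ones -> 0xffffffffffffffff
vd[5] add(0x00,0x36) -> 0x36
vd[6] tail/keep -> 0xdd
vd[7] tail/keep -> 0xc7

vd[7] = 199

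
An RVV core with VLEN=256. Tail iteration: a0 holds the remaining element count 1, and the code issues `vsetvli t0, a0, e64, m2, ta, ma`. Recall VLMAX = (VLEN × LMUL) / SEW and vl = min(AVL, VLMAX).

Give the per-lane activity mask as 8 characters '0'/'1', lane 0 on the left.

VLMAX = VLEN×LMUL/SEW = 256×2/64 = 8
vl = min(AVL, VLMAX) = min(1, 8) = 1
bits (lane 0 leftmost): 10000000

predicate = 10000000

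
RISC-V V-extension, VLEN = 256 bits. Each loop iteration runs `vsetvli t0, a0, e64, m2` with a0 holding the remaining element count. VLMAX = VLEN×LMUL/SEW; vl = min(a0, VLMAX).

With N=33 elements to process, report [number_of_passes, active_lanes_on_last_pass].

[iterations, last_vl] = [5, 1]

lanes per group: 256·2/64 = 8
33 elements at 8/iter → 5 passes, remainder 1 on the last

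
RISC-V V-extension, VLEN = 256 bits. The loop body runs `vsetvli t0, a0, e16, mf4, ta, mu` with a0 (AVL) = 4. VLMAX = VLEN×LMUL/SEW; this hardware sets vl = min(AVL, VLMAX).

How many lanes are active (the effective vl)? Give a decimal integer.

vl = 4

lanes per group: 256·1/4/16 = 4
vl ← min(4, 4) = 4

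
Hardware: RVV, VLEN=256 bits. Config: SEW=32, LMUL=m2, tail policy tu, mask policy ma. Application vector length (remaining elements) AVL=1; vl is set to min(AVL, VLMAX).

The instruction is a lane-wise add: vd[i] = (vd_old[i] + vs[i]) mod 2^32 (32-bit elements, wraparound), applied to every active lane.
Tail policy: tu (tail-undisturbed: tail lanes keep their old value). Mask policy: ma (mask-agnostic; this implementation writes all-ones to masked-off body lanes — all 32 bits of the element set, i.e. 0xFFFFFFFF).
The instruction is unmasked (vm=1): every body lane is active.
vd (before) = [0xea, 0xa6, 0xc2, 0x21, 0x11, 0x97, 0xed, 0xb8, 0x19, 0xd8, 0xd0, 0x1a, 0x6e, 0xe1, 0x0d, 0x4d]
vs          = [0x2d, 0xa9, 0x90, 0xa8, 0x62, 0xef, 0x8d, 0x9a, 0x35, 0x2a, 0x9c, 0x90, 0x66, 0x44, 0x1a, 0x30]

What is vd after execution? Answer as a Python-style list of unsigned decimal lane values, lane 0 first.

lanes per group: 256·2/32 = 16
vl ← min(1, 16) = 1
[0] add(0xea,0x2d) = 0x117
[1] tail/keep = 0xa6
[2] tail/keep = 0xc2
[3] tail/keep = 0x21
[4] tail/keep = 0x11
[5] tail/keep = 0x97
[6] tail/keep = 0xed
[7] tail/keep = 0xb8
[8] tail/keep = 0x19
[9] tail/keep = 0xd8
[10] tail/keep = 0xd0
[11] tail/keep = 0x1a
[12] tail/keep = 0x6e
[13] tail/keep = 0xe1
[14] tail/keep = 0x0d
[15] tail/keep = 0x4d

vd = [279, 166, 194, 33, 17, 151, 237, 184, 25, 216, 208, 26, 110, 225, 13, 77]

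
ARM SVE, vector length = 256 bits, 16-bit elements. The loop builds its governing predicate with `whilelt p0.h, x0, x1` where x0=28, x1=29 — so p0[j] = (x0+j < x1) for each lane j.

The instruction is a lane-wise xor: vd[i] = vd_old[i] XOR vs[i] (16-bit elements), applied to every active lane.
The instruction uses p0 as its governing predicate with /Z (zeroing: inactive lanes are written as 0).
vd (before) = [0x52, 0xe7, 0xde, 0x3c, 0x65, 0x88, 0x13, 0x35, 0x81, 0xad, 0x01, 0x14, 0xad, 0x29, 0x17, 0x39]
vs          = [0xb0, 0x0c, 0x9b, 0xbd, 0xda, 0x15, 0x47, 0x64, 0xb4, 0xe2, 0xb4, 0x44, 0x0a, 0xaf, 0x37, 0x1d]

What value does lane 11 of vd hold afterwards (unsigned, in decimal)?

vd[11] = 0

register lanes = 256/16 = 16
whilelt: lane j active iff 28+j < 29 → j < 1 → 1 active
lane  0: xor(0x52,0xb0) ⇒ 0xe2
lane  1: tail/zero ⇒ 0x00
lane  2: tail/zero ⇒ 0x00
lane  3: tail/zero ⇒ 0x00
lane  4: tail/zero ⇒ 0x00
lane  5: tail/zero ⇒ 0x00
lane  6: tail/zero ⇒ 0x00
lane  7: tail/zero ⇒ 0x00
lane  8: tail/zero ⇒ 0x00
lane  9: tail/zero ⇒ 0x00
lane 10: tail/zero ⇒ 0x00
lane 11: tail/zero ⇒ 0x00
lane 12: tail/zero ⇒ 0x00
lane 13: tail/zero ⇒ 0x00
lane 14: tail/zero ⇒ 0x00
lane 15: tail/zero ⇒ 0x00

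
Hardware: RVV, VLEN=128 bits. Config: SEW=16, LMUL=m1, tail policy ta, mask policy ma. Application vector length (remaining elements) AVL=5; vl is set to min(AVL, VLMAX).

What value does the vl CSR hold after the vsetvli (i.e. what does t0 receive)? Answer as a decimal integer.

lanes per group: 128·1/16 = 8
vl ← min(5, 8) = 5

vl = 5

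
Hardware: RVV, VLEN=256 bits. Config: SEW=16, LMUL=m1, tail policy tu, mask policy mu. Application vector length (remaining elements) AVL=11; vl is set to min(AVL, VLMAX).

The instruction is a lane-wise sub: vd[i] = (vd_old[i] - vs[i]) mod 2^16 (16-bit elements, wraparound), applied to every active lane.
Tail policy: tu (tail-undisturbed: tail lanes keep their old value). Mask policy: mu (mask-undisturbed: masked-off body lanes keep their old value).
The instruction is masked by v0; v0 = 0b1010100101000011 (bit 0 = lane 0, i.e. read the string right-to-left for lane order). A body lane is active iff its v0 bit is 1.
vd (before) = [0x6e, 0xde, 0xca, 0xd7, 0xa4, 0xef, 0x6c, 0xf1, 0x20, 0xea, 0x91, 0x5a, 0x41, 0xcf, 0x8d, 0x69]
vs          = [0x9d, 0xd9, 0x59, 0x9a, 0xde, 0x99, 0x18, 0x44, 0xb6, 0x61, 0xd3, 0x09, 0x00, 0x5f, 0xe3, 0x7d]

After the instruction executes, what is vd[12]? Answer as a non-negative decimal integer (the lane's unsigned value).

vd[12] = 65

lanes per group: 256·1/16 = 16
vl ← min(11, 16) = 11
lane  0: sub(0x6e,0x9d) ⇒ 0xffd1
lane  1: sub(0xde,0xd9) ⇒ 0x05
lane  2: mask-off/keep ⇒ 0xca
lane  3: mask-off/keep ⇒ 0xd7
lane  4: mask-off/keep ⇒ 0xa4
lane  5: mask-off/keep ⇒ 0xef
lane  6: sub(0x6c,0x18) ⇒ 0x54
lane  7: mask-off/keep ⇒ 0xf1
lane  8: sub(0x20,0xb6) ⇒ 0xff6a
lane  9: mask-off/keep ⇒ 0xea
lane 10: mask-off/keep ⇒ 0x91
lane 11: tail/keep ⇒ 0x5a
lane 12: tail/keep ⇒ 0x41
lane 13: tail/keep ⇒ 0xcf
lane 14: tail/keep ⇒ 0x8d
lane 15: tail/keep ⇒ 0x69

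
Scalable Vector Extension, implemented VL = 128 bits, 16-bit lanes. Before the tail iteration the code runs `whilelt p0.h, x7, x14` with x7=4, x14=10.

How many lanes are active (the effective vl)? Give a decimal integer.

register lanes = 128/16 = 8
p0[j] = (4+j < 10); true for j=0..5 → 6 lanes set

vl = 6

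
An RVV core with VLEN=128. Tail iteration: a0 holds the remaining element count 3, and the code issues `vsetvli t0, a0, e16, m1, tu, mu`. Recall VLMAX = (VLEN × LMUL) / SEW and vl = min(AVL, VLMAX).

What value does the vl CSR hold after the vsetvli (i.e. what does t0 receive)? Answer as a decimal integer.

vl = 3

VLMAX = (128 × 1) / 16 = 8 lanes
vl = min(AVL, VLMAX) = min(3, 8) = 3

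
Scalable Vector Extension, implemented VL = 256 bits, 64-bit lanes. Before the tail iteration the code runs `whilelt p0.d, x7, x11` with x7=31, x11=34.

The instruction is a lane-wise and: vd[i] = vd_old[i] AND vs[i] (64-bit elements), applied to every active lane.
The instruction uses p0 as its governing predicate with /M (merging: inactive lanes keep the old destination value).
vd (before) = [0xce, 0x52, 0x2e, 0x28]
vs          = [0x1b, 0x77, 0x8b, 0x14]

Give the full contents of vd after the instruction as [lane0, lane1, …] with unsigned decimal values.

register lanes = 256/64 = 4
whilelt: lane j active iff 31+j < 34 → j < 3 → 3 active
lane  0: and(0xce,0x1b) ⇒ 0x0a
lane  1: and(0x52,0x77) ⇒ 0x52
lane  2: and(0x2e,0x8b) ⇒ 0x0a
lane  3: tail/keep ⇒ 0x28

vd = [10, 82, 10, 40]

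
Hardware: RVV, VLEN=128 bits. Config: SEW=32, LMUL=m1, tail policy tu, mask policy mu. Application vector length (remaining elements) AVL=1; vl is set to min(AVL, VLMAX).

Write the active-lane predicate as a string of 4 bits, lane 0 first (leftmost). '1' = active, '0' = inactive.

lanes per group: 128·1/32 = 4
vl ← min(1, 4) = 1
bits (lane 0 leftmost): 1000

predicate = 1000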